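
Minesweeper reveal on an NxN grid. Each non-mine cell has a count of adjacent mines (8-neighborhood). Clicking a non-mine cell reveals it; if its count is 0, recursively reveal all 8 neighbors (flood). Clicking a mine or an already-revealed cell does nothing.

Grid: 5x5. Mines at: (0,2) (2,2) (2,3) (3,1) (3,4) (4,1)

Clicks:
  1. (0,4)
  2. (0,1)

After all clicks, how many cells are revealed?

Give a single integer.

Click 1 (0,4) count=0: revealed 4 new [(0,3) (0,4) (1,3) (1,4)] -> total=4
Click 2 (0,1) count=1: revealed 1 new [(0,1)] -> total=5

Answer: 5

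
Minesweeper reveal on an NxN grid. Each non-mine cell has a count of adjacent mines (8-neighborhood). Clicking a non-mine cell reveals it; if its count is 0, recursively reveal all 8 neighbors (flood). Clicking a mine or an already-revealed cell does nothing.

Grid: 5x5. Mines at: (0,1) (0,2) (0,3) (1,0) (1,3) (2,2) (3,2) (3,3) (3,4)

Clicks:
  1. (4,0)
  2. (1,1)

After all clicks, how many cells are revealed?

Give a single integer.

Answer: 7

Derivation:
Click 1 (4,0) count=0: revealed 6 new [(2,0) (2,1) (3,0) (3,1) (4,0) (4,1)] -> total=6
Click 2 (1,1) count=4: revealed 1 new [(1,1)] -> total=7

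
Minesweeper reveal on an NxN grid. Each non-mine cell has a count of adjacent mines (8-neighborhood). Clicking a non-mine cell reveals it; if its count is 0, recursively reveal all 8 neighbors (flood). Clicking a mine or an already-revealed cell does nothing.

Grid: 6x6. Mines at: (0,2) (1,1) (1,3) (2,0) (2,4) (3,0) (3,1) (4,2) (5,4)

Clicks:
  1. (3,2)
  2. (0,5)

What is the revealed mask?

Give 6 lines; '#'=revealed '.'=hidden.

Click 1 (3,2) count=2: revealed 1 new [(3,2)] -> total=1
Click 2 (0,5) count=0: revealed 4 new [(0,4) (0,5) (1,4) (1,5)] -> total=5

Answer: ....##
....##
......
..#...
......
......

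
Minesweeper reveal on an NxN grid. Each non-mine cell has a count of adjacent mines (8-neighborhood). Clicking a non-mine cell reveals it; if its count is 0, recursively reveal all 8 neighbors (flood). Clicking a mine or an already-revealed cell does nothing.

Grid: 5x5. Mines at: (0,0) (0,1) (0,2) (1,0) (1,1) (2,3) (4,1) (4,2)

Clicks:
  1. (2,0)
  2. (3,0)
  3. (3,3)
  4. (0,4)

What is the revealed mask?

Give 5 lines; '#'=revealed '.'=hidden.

Answer: ...##
...##
#....
#..#.
.....

Derivation:
Click 1 (2,0) count=2: revealed 1 new [(2,0)] -> total=1
Click 2 (3,0) count=1: revealed 1 new [(3,0)] -> total=2
Click 3 (3,3) count=2: revealed 1 new [(3,3)] -> total=3
Click 4 (0,4) count=0: revealed 4 new [(0,3) (0,4) (1,3) (1,4)] -> total=7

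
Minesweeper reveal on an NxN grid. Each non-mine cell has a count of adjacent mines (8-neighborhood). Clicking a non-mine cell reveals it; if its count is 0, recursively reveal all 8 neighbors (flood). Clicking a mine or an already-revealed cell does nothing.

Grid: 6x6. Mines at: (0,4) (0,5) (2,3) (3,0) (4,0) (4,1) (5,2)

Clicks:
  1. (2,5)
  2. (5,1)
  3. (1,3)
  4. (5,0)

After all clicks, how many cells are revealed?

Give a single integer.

Click 1 (2,5) count=0: revealed 13 new [(1,4) (1,5) (2,4) (2,5) (3,3) (3,4) (3,5) (4,3) (4,4) (4,5) (5,3) (5,4) (5,5)] -> total=13
Click 2 (5,1) count=3: revealed 1 new [(5,1)] -> total=14
Click 3 (1,3) count=2: revealed 1 new [(1,3)] -> total=15
Click 4 (5,0) count=2: revealed 1 new [(5,0)] -> total=16

Answer: 16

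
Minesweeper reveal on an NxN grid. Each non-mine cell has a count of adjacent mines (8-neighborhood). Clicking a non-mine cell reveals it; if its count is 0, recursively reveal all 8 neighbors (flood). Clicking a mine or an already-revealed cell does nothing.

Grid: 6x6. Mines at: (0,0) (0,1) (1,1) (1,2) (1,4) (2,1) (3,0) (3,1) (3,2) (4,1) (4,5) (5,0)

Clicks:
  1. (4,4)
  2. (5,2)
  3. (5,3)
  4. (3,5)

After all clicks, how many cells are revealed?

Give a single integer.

Answer: 7

Derivation:
Click 1 (4,4) count=1: revealed 1 new [(4,4)] -> total=1
Click 2 (5,2) count=1: revealed 1 new [(5,2)] -> total=2
Click 3 (5,3) count=0: revealed 4 new [(4,2) (4,3) (5,3) (5,4)] -> total=6
Click 4 (3,5) count=1: revealed 1 new [(3,5)] -> total=7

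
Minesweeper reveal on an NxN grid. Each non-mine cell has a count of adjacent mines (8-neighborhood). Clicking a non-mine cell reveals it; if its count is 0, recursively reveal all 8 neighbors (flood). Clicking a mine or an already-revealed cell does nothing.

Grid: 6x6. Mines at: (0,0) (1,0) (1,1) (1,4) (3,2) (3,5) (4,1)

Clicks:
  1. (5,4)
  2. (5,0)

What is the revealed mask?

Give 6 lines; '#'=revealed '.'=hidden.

Answer: ......
......
......
......
..####
#.####

Derivation:
Click 1 (5,4) count=0: revealed 8 new [(4,2) (4,3) (4,4) (4,5) (5,2) (5,3) (5,4) (5,5)] -> total=8
Click 2 (5,0) count=1: revealed 1 new [(5,0)] -> total=9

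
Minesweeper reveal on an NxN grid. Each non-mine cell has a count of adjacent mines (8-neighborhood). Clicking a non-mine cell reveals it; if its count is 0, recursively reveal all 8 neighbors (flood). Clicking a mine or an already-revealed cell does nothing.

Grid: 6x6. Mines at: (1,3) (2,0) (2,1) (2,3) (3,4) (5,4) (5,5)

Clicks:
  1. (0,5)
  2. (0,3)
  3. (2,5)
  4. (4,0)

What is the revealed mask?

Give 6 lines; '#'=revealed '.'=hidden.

Answer: ...###
....##
....##
####..
####..
####..

Derivation:
Click 1 (0,5) count=0: revealed 6 new [(0,4) (0,5) (1,4) (1,5) (2,4) (2,5)] -> total=6
Click 2 (0,3) count=1: revealed 1 new [(0,3)] -> total=7
Click 3 (2,5) count=1: revealed 0 new [(none)] -> total=7
Click 4 (4,0) count=0: revealed 12 new [(3,0) (3,1) (3,2) (3,3) (4,0) (4,1) (4,2) (4,3) (5,0) (5,1) (5,2) (5,3)] -> total=19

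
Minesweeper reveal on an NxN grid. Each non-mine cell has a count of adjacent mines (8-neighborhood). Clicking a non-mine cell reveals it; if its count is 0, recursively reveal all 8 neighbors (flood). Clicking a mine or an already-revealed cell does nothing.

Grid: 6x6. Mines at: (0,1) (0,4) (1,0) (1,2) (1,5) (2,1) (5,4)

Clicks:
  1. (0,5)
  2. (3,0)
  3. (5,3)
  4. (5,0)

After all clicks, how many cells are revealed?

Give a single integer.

Answer: 21

Derivation:
Click 1 (0,5) count=2: revealed 1 new [(0,5)] -> total=1
Click 2 (3,0) count=1: revealed 1 new [(3,0)] -> total=2
Click 3 (5,3) count=1: revealed 1 new [(5,3)] -> total=3
Click 4 (5,0) count=0: revealed 18 new [(2,2) (2,3) (2,4) (2,5) (3,1) (3,2) (3,3) (3,4) (3,5) (4,0) (4,1) (4,2) (4,3) (4,4) (4,5) (5,0) (5,1) (5,2)] -> total=21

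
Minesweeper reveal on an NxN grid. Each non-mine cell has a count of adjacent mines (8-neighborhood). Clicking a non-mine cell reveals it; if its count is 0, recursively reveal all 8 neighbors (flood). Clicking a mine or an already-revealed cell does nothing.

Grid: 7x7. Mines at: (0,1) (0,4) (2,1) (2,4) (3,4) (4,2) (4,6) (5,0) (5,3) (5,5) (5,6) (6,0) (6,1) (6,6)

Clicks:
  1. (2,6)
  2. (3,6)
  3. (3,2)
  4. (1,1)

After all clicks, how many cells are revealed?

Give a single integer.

Click 1 (2,6) count=0: revealed 8 new [(0,5) (0,6) (1,5) (1,6) (2,5) (2,6) (3,5) (3,6)] -> total=8
Click 2 (3,6) count=1: revealed 0 new [(none)] -> total=8
Click 3 (3,2) count=2: revealed 1 new [(3,2)] -> total=9
Click 4 (1,1) count=2: revealed 1 new [(1,1)] -> total=10

Answer: 10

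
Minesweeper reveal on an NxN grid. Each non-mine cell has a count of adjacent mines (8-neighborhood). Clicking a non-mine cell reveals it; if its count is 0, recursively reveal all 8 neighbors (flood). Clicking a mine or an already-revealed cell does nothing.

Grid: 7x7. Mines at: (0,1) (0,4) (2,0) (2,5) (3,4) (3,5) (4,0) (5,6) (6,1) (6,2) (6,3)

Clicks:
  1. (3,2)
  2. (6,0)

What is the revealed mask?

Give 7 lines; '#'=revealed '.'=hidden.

Click 1 (3,2) count=0: revealed 15 new [(1,1) (1,2) (1,3) (2,1) (2,2) (2,3) (3,1) (3,2) (3,3) (4,1) (4,2) (4,3) (5,1) (5,2) (5,3)] -> total=15
Click 2 (6,0) count=1: revealed 1 new [(6,0)] -> total=16

Answer: .......
.###...
.###...
.###...
.###...
.###...
#......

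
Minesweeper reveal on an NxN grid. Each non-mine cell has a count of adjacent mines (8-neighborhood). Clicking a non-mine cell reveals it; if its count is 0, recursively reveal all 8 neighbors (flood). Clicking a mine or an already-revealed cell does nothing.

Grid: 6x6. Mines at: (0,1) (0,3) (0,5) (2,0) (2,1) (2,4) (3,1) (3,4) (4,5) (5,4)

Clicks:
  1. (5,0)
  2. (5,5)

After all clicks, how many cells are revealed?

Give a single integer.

Answer: 9

Derivation:
Click 1 (5,0) count=0: revealed 8 new [(4,0) (4,1) (4,2) (4,3) (5,0) (5,1) (5,2) (5,3)] -> total=8
Click 2 (5,5) count=2: revealed 1 new [(5,5)] -> total=9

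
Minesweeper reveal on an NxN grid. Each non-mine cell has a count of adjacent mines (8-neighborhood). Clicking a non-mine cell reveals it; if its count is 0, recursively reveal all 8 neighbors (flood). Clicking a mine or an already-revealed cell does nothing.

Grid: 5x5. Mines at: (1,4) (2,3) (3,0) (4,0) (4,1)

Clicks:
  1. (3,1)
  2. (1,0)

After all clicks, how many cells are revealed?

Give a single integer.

Answer: 12

Derivation:
Click 1 (3,1) count=3: revealed 1 new [(3,1)] -> total=1
Click 2 (1,0) count=0: revealed 11 new [(0,0) (0,1) (0,2) (0,3) (1,0) (1,1) (1,2) (1,3) (2,0) (2,1) (2,2)] -> total=12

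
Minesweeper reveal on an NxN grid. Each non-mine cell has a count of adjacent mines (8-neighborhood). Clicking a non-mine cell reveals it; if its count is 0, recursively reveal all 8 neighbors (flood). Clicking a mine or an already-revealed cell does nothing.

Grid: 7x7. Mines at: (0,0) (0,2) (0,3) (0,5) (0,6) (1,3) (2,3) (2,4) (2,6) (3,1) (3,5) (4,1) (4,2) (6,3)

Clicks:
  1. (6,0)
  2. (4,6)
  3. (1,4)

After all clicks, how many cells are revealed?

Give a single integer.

Answer: 8

Derivation:
Click 1 (6,0) count=0: revealed 6 new [(5,0) (5,1) (5,2) (6,0) (6,1) (6,2)] -> total=6
Click 2 (4,6) count=1: revealed 1 new [(4,6)] -> total=7
Click 3 (1,4) count=5: revealed 1 new [(1,4)] -> total=8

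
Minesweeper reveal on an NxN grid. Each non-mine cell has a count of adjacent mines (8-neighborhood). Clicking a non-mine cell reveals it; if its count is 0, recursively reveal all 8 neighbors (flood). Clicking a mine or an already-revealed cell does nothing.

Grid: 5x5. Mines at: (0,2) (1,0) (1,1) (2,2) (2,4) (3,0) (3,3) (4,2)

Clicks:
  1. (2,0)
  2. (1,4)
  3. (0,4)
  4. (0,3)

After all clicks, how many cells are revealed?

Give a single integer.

Click 1 (2,0) count=3: revealed 1 new [(2,0)] -> total=1
Click 2 (1,4) count=1: revealed 1 new [(1,4)] -> total=2
Click 3 (0,4) count=0: revealed 3 new [(0,3) (0,4) (1,3)] -> total=5
Click 4 (0,3) count=1: revealed 0 new [(none)] -> total=5

Answer: 5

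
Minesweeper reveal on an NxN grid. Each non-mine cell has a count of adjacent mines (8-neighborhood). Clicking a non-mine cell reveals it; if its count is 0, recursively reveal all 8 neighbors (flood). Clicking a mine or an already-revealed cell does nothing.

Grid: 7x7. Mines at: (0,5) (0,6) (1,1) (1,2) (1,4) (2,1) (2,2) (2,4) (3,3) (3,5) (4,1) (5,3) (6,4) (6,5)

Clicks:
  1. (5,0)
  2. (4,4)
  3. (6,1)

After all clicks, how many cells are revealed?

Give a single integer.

Answer: 7

Derivation:
Click 1 (5,0) count=1: revealed 1 new [(5,0)] -> total=1
Click 2 (4,4) count=3: revealed 1 new [(4,4)] -> total=2
Click 3 (6,1) count=0: revealed 5 new [(5,1) (5,2) (6,0) (6,1) (6,2)] -> total=7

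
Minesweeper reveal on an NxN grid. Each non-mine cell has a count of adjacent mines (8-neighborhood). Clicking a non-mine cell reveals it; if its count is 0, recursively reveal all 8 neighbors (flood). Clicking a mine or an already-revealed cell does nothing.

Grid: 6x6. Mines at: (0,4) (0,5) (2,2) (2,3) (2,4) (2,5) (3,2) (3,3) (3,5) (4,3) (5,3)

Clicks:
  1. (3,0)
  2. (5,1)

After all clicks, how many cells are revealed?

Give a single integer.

Click 1 (3,0) count=0: revealed 18 new [(0,0) (0,1) (0,2) (0,3) (1,0) (1,1) (1,2) (1,3) (2,0) (2,1) (3,0) (3,1) (4,0) (4,1) (4,2) (5,0) (5,1) (5,2)] -> total=18
Click 2 (5,1) count=0: revealed 0 new [(none)] -> total=18

Answer: 18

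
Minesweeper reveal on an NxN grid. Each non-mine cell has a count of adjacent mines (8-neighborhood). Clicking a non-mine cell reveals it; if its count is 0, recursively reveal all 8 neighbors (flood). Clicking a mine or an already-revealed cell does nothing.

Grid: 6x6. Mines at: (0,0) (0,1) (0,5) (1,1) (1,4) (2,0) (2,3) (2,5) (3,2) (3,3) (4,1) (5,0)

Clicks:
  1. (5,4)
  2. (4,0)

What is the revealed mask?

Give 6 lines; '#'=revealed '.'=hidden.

Answer: ......
......
......
....##
#.####
..####

Derivation:
Click 1 (5,4) count=0: revealed 10 new [(3,4) (3,5) (4,2) (4,3) (4,4) (4,5) (5,2) (5,3) (5,4) (5,5)] -> total=10
Click 2 (4,0) count=2: revealed 1 new [(4,0)] -> total=11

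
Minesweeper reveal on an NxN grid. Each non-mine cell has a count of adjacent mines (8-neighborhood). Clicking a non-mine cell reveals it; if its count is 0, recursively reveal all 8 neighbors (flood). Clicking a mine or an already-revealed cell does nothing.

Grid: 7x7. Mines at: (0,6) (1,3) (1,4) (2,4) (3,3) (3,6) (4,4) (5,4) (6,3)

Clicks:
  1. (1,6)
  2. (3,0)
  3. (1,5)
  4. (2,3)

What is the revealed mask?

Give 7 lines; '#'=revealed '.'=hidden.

Answer: ###....
###..##
####...
###....
###....
###....
###....

Derivation:
Click 1 (1,6) count=1: revealed 1 new [(1,6)] -> total=1
Click 2 (3,0) count=0: revealed 21 new [(0,0) (0,1) (0,2) (1,0) (1,1) (1,2) (2,0) (2,1) (2,2) (3,0) (3,1) (3,2) (4,0) (4,1) (4,2) (5,0) (5,1) (5,2) (6,0) (6,1) (6,2)] -> total=22
Click 3 (1,5) count=3: revealed 1 new [(1,5)] -> total=23
Click 4 (2,3) count=4: revealed 1 new [(2,3)] -> total=24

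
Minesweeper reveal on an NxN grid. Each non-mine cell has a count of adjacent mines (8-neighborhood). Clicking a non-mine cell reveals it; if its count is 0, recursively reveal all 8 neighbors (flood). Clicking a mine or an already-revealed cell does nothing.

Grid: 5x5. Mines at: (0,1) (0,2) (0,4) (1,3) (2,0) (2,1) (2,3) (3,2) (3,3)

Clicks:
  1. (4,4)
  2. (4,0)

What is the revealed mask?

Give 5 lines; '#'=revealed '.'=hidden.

Click 1 (4,4) count=1: revealed 1 new [(4,4)] -> total=1
Click 2 (4,0) count=0: revealed 4 new [(3,0) (3,1) (4,0) (4,1)] -> total=5

Answer: .....
.....
.....
##...
##..#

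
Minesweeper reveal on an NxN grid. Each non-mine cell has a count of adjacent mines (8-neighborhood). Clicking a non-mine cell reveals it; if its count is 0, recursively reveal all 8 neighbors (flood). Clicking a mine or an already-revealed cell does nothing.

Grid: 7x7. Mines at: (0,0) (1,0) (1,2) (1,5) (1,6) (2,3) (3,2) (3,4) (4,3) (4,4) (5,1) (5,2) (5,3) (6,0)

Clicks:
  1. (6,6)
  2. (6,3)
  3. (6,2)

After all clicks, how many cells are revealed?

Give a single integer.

Answer: 14

Derivation:
Click 1 (6,6) count=0: revealed 12 new [(2,5) (2,6) (3,5) (3,6) (4,5) (4,6) (5,4) (5,5) (5,6) (6,4) (6,5) (6,6)] -> total=12
Click 2 (6,3) count=2: revealed 1 new [(6,3)] -> total=13
Click 3 (6,2) count=3: revealed 1 new [(6,2)] -> total=14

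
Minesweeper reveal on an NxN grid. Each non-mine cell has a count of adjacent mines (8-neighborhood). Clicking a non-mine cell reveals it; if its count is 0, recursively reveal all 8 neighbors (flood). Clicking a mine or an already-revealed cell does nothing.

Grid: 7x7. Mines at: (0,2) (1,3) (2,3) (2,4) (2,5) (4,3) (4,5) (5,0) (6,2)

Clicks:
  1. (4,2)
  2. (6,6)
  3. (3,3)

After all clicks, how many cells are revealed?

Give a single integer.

Click 1 (4,2) count=1: revealed 1 new [(4,2)] -> total=1
Click 2 (6,6) count=0: revealed 8 new [(5,3) (5,4) (5,5) (5,6) (6,3) (6,4) (6,5) (6,6)] -> total=9
Click 3 (3,3) count=3: revealed 1 new [(3,3)] -> total=10

Answer: 10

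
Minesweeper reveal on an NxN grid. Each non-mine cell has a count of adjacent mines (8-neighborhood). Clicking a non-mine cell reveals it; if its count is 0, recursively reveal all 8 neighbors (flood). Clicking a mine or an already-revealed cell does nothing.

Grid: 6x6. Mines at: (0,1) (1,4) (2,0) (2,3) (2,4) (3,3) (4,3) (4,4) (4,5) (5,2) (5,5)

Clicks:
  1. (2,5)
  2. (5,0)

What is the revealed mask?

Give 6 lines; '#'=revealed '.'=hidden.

Answer: ......
......
.....#
##....
##....
##....

Derivation:
Click 1 (2,5) count=2: revealed 1 new [(2,5)] -> total=1
Click 2 (5,0) count=0: revealed 6 new [(3,0) (3,1) (4,0) (4,1) (5,0) (5,1)] -> total=7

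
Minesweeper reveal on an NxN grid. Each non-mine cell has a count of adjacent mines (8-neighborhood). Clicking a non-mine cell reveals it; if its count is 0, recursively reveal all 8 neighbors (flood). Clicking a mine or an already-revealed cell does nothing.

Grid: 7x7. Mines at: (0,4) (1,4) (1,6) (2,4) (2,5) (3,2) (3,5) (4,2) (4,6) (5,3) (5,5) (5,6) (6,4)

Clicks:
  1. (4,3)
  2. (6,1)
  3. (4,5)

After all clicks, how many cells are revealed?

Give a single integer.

Answer: 24

Derivation:
Click 1 (4,3) count=3: revealed 1 new [(4,3)] -> total=1
Click 2 (6,1) count=0: revealed 22 new [(0,0) (0,1) (0,2) (0,3) (1,0) (1,1) (1,2) (1,3) (2,0) (2,1) (2,2) (2,3) (3,0) (3,1) (4,0) (4,1) (5,0) (5,1) (5,2) (6,0) (6,1) (6,2)] -> total=23
Click 3 (4,5) count=4: revealed 1 new [(4,5)] -> total=24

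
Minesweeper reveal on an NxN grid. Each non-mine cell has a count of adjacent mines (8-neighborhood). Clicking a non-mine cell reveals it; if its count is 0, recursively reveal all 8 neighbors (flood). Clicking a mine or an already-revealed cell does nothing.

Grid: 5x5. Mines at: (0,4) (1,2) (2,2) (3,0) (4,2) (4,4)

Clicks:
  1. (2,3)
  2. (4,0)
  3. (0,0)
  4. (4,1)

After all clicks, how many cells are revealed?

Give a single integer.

Click 1 (2,3) count=2: revealed 1 new [(2,3)] -> total=1
Click 2 (4,0) count=1: revealed 1 new [(4,0)] -> total=2
Click 3 (0,0) count=0: revealed 6 new [(0,0) (0,1) (1,0) (1,1) (2,0) (2,1)] -> total=8
Click 4 (4,1) count=2: revealed 1 new [(4,1)] -> total=9

Answer: 9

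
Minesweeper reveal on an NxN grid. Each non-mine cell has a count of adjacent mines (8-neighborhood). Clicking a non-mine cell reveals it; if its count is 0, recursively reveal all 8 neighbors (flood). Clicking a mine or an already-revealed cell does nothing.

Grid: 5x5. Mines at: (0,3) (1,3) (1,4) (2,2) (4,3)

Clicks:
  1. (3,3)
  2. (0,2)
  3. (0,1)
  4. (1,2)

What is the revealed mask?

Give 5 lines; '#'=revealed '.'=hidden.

Click 1 (3,3) count=2: revealed 1 new [(3,3)] -> total=1
Click 2 (0,2) count=2: revealed 1 new [(0,2)] -> total=2
Click 3 (0,1) count=0: revealed 13 new [(0,0) (0,1) (1,0) (1,1) (1,2) (2,0) (2,1) (3,0) (3,1) (3,2) (4,0) (4,1) (4,2)] -> total=15
Click 4 (1,2) count=3: revealed 0 new [(none)] -> total=15

Answer: ###..
###..
##...
####.
###..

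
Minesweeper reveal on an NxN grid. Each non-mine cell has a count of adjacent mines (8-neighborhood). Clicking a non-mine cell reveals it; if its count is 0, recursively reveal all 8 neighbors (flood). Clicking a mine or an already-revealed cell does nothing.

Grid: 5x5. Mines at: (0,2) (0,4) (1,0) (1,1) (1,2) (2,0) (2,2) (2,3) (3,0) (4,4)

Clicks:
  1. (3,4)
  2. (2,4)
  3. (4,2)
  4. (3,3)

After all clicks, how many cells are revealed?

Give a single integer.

Answer: 8

Derivation:
Click 1 (3,4) count=2: revealed 1 new [(3,4)] -> total=1
Click 2 (2,4) count=1: revealed 1 new [(2,4)] -> total=2
Click 3 (4,2) count=0: revealed 6 new [(3,1) (3,2) (3,3) (4,1) (4,2) (4,3)] -> total=8
Click 4 (3,3) count=3: revealed 0 new [(none)] -> total=8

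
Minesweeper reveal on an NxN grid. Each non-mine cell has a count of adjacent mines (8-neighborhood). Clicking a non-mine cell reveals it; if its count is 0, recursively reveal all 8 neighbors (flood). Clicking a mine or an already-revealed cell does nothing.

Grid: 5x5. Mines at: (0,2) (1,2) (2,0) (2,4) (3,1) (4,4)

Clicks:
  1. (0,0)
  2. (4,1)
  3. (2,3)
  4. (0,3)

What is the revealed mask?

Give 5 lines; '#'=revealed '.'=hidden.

Answer: ##.#.
##...
...#.
.....
.#...

Derivation:
Click 1 (0,0) count=0: revealed 4 new [(0,0) (0,1) (1,0) (1,1)] -> total=4
Click 2 (4,1) count=1: revealed 1 new [(4,1)] -> total=5
Click 3 (2,3) count=2: revealed 1 new [(2,3)] -> total=6
Click 4 (0,3) count=2: revealed 1 new [(0,3)] -> total=7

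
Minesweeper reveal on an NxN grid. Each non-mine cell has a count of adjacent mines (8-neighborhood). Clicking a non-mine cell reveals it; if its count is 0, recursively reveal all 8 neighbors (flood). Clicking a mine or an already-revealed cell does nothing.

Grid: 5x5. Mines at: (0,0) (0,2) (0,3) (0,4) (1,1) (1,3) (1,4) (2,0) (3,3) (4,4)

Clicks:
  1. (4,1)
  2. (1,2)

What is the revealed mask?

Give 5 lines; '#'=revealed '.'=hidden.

Answer: .....
..#..
.....
###..
###..

Derivation:
Click 1 (4,1) count=0: revealed 6 new [(3,0) (3,1) (3,2) (4,0) (4,1) (4,2)] -> total=6
Click 2 (1,2) count=4: revealed 1 new [(1,2)] -> total=7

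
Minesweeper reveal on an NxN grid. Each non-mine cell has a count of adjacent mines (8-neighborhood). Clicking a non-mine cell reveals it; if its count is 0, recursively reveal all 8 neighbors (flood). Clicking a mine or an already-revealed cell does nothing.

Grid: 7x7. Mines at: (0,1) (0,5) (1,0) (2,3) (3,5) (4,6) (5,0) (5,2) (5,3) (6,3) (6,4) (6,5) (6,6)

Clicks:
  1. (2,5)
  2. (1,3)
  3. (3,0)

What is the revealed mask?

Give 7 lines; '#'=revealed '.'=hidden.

Answer: .......
...#...
###..#.
###....
###....
.......
.......

Derivation:
Click 1 (2,5) count=1: revealed 1 new [(2,5)] -> total=1
Click 2 (1,3) count=1: revealed 1 new [(1,3)] -> total=2
Click 3 (3,0) count=0: revealed 9 new [(2,0) (2,1) (2,2) (3,0) (3,1) (3,2) (4,0) (4,1) (4,2)] -> total=11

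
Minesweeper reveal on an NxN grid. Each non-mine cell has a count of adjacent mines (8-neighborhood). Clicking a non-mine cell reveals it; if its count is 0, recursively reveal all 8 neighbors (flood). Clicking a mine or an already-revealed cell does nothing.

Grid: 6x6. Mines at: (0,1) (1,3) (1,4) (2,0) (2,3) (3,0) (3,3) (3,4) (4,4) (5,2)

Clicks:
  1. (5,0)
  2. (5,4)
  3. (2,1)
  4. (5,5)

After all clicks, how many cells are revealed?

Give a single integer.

Click 1 (5,0) count=0: revealed 4 new [(4,0) (4,1) (5,0) (5,1)] -> total=4
Click 2 (5,4) count=1: revealed 1 new [(5,4)] -> total=5
Click 3 (2,1) count=2: revealed 1 new [(2,1)] -> total=6
Click 4 (5,5) count=1: revealed 1 new [(5,5)] -> total=7

Answer: 7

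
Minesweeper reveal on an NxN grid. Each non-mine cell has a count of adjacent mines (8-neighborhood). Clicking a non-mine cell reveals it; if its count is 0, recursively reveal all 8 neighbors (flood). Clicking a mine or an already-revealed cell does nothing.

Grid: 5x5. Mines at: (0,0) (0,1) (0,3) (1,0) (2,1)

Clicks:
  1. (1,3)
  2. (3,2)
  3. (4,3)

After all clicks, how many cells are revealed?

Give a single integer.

Answer: 16

Derivation:
Click 1 (1,3) count=1: revealed 1 new [(1,3)] -> total=1
Click 2 (3,2) count=1: revealed 1 new [(3,2)] -> total=2
Click 3 (4,3) count=0: revealed 14 new [(1,2) (1,4) (2,2) (2,3) (2,4) (3,0) (3,1) (3,3) (3,4) (4,0) (4,1) (4,2) (4,3) (4,4)] -> total=16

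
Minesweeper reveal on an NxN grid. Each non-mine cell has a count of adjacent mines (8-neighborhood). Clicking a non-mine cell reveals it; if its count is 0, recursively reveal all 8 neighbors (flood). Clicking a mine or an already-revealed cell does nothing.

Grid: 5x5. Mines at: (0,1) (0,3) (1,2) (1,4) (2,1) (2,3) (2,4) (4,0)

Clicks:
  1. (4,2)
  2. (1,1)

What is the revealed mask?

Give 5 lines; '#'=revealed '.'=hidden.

Answer: .....
.#...
.....
.####
.####

Derivation:
Click 1 (4,2) count=0: revealed 8 new [(3,1) (3,2) (3,3) (3,4) (4,1) (4,2) (4,3) (4,4)] -> total=8
Click 2 (1,1) count=3: revealed 1 new [(1,1)] -> total=9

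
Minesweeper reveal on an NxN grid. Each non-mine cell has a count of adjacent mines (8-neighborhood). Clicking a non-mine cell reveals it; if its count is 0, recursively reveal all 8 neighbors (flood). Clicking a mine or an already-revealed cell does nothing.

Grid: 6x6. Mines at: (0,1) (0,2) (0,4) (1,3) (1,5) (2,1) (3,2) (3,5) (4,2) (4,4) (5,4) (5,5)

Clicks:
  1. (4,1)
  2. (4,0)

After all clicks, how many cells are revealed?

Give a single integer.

Click 1 (4,1) count=2: revealed 1 new [(4,1)] -> total=1
Click 2 (4,0) count=0: revealed 5 new [(3,0) (3,1) (4,0) (5,0) (5,1)] -> total=6

Answer: 6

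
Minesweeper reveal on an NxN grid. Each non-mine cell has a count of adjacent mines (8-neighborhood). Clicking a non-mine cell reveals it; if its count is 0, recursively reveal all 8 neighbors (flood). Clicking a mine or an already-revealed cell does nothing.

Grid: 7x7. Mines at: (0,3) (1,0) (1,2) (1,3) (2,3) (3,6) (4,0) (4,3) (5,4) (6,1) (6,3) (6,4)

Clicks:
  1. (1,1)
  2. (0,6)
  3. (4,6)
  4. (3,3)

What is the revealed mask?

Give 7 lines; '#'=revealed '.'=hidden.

Answer: ....###
.#..###
....###
...#...
......#
.......
.......

Derivation:
Click 1 (1,1) count=2: revealed 1 new [(1,1)] -> total=1
Click 2 (0,6) count=0: revealed 9 new [(0,4) (0,5) (0,6) (1,4) (1,5) (1,6) (2,4) (2,5) (2,6)] -> total=10
Click 3 (4,6) count=1: revealed 1 new [(4,6)] -> total=11
Click 4 (3,3) count=2: revealed 1 new [(3,3)] -> total=12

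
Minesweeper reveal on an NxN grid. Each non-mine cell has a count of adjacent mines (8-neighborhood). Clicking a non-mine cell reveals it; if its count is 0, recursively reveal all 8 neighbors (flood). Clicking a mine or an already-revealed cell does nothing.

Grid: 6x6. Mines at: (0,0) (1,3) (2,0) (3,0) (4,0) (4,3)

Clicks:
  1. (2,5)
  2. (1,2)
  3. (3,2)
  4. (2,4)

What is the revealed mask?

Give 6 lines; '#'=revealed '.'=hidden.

Click 1 (2,5) count=0: revealed 12 new [(0,4) (0,5) (1,4) (1,5) (2,4) (2,5) (3,4) (3,5) (4,4) (4,5) (5,4) (5,5)] -> total=12
Click 2 (1,2) count=1: revealed 1 new [(1,2)] -> total=13
Click 3 (3,2) count=1: revealed 1 new [(3,2)] -> total=14
Click 4 (2,4) count=1: revealed 0 new [(none)] -> total=14

Answer: ....##
..#.##
....##
..#.##
....##
....##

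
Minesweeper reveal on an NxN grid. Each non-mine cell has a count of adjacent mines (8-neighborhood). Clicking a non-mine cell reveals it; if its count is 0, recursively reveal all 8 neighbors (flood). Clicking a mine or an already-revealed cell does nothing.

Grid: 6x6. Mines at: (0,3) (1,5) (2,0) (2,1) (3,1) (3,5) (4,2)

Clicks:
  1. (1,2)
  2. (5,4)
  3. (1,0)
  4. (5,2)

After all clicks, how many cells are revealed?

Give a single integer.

Answer: 9

Derivation:
Click 1 (1,2) count=2: revealed 1 new [(1,2)] -> total=1
Click 2 (5,4) count=0: revealed 6 new [(4,3) (4,4) (4,5) (5,3) (5,4) (5,5)] -> total=7
Click 3 (1,0) count=2: revealed 1 new [(1,0)] -> total=8
Click 4 (5,2) count=1: revealed 1 new [(5,2)] -> total=9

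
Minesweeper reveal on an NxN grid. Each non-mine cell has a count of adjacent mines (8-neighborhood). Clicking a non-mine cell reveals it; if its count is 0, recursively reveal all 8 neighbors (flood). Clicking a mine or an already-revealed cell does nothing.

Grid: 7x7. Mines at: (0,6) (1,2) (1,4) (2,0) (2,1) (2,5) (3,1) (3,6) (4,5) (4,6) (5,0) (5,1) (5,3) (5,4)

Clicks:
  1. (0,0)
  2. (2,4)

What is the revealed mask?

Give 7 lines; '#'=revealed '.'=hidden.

Click 1 (0,0) count=0: revealed 4 new [(0,0) (0,1) (1,0) (1,1)] -> total=4
Click 2 (2,4) count=2: revealed 1 new [(2,4)] -> total=5

Answer: ##.....
##.....
....#..
.......
.......
.......
.......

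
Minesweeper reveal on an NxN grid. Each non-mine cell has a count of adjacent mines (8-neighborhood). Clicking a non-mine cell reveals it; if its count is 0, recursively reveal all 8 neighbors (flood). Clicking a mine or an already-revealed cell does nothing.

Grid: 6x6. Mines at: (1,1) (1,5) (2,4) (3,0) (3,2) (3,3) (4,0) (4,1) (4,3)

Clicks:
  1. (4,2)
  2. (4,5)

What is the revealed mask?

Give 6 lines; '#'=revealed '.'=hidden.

Click 1 (4,2) count=4: revealed 1 new [(4,2)] -> total=1
Click 2 (4,5) count=0: revealed 6 new [(3,4) (3,5) (4,4) (4,5) (5,4) (5,5)] -> total=7

Answer: ......
......
......
....##
..#.##
....##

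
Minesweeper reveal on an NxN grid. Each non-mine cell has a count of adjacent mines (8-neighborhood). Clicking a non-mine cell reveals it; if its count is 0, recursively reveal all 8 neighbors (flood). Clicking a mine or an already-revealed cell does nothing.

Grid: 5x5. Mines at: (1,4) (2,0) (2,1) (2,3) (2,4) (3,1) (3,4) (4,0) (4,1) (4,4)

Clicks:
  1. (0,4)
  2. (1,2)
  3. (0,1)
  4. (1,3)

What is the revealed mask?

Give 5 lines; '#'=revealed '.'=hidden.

Answer: #####
####.
.....
.....
.....

Derivation:
Click 1 (0,4) count=1: revealed 1 new [(0,4)] -> total=1
Click 2 (1,2) count=2: revealed 1 new [(1,2)] -> total=2
Click 3 (0,1) count=0: revealed 7 new [(0,0) (0,1) (0,2) (0,3) (1,0) (1,1) (1,3)] -> total=9
Click 4 (1,3) count=3: revealed 0 new [(none)] -> total=9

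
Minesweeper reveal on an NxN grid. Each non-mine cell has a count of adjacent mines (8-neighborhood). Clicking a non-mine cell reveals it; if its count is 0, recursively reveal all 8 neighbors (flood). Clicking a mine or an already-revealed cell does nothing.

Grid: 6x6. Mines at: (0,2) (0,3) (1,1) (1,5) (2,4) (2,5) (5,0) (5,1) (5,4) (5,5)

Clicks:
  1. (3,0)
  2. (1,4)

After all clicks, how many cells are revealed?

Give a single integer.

Answer: 13

Derivation:
Click 1 (3,0) count=0: revealed 12 new [(2,0) (2,1) (2,2) (2,3) (3,0) (3,1) (3,2) (3,3) (4,0) (4,1) (4,2) (4,3)] -> total=12
Click 2 (1,4) count=4: revealed 1 new [(1,4)] -> total=13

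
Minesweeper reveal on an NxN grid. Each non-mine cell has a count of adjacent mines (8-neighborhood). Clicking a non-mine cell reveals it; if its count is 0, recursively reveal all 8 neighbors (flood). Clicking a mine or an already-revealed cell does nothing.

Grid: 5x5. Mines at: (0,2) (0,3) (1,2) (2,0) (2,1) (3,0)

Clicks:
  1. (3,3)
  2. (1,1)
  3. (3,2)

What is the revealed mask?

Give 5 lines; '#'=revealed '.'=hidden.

Answer: .....
.#.##
..###
.####
.####

Derivation:
Click 1 (3,3) count=0: revealed 13 new [(1,3) (1,4) (2,2) (2,3) (2,4) (3,1) (3,2) (3,3) (3,4) (4,1) (4,2) (4,3) (4,4)] -> total=13
Click 2 (1,1) count=4: revealed 1 new [(1,1)] -> total=14
Click 3 (3,2) count=1: revealed 0 new [(none)] -> total=14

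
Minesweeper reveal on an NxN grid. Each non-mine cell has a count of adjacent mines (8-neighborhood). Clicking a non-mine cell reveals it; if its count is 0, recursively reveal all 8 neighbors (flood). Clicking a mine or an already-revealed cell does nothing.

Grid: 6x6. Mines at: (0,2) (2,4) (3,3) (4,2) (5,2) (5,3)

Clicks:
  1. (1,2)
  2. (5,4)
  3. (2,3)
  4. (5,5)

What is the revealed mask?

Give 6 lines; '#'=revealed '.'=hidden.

Answer: ......
..#...
...#..
....##
....##
....##

Derivation:
Click 1 (1,2) count=1: revealed 1 new [(1,2)] -> total=1
Click 2 (5,4) count=1: revealed 1 new [(5,4)] -> total=2
Click 3 (2,3) count=2: revealed 1 new [(2,3)] -> total=3
Click 4 (5,5) count=0: revealed 5 new [(3,4) (3,5) (4,4) (4,5) (5,5)] -> total=8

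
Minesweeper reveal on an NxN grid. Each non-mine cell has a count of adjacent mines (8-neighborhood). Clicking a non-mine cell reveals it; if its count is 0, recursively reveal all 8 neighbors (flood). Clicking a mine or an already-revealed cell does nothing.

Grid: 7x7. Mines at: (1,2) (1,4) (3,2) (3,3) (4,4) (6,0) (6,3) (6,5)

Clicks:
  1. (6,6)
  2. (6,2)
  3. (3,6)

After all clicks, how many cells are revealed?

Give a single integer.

Answer: 14

Derivation:
Click 1 (6,6) count=1: revealed 1 new [(6,6)] -> total=1
Click 2 (6,2) count=1: revealed 1 new [(6,2)] -> total=2
Click 3 (3,6) count=0: revealed 12 new [(0,5) (0,6) (1,5) (1,6) (2,5) (2,6) (3,5) (3,6) (4,5) (4,6) (5,5) (5,6)] -> total=14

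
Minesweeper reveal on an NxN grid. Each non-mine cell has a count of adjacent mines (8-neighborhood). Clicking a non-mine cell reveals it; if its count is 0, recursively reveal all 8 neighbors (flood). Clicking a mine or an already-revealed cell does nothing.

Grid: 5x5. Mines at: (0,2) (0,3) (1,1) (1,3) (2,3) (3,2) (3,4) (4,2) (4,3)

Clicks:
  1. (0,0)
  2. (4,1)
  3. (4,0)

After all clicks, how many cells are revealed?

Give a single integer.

Answer: 7

Derivation:
Click 1 (0,0) count=1: revealed 1 new [(0,0)] -> total=1
Click 2 (4,1) count=2: revealed 1 new [(4,1)] -> total=2
Click 3 (4,0) count=0: revealed 5 new [(2,0) (2,1) (3,0) (3,1) (4,0)] -> total=7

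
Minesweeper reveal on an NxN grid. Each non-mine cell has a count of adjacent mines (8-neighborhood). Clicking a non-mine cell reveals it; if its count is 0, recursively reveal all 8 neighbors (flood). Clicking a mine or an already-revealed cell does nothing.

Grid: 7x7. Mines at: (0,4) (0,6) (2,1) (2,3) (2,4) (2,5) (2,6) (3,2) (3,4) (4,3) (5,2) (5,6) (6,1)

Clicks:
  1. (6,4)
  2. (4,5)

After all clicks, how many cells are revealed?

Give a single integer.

Answer: 7

Derivation:
Click 1 (6,4) count=0: revealed 6 new [(5,3) (5,4) (5,5) (6,3) (6,4) (6,5)] -> total=6
Click 2 (4,5) count=2: revealed 1 new [(4,5)] -> total=7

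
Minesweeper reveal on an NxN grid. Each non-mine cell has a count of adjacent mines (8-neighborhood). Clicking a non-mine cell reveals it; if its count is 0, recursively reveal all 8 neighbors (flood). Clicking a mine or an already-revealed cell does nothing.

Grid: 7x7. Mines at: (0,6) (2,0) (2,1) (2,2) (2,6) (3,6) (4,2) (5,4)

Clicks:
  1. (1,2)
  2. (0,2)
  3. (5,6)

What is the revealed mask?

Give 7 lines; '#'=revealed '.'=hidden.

Click 1 (1,2) count=2: revealed 1 new [(1,2)] -> total=1
Click 2 (0,2) count=0: revealed 20 new [(0,0) (0,1) (0,2) (0,3) (0,4) (0,5) (1,0) (1,1) (1,3) (1,4) (1,5) (2,3) (2,4) (2,5) (3,3) (3,4) (3,5) (4,3) (4,4) (4,5)] -> total=21
Click 3 (5,6) count=0: revealed 5 new [(4,6) (5,5) (5,6) (6,5) (6,6)] -> total=26

Answer: ######.
######.
...###.
...###.
...####
.....##
.....##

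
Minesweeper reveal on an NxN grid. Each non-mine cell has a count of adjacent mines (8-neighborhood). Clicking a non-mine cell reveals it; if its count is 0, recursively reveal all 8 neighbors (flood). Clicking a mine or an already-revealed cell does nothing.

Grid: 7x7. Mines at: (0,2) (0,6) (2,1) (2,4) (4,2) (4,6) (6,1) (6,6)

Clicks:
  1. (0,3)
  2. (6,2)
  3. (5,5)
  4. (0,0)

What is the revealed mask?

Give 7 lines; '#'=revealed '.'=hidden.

Answer: ##.#...
##.....
.......
.......
.......
.....#.
..#....

Derivation:
Click 1 (0,3) count=1: revealed 1 new [(0,3)] -> total=1
Click 2 (6,2) count=1: revealed 1 new [(6,2)] -> total=2
Click 3 (5,5) count=2: revealed 1 new [(5,5)] -> total=3
Click 4 (0,0) count=0: revealed 4 new [(0,0) (0,1) (1,0) (1,1)] -> total=7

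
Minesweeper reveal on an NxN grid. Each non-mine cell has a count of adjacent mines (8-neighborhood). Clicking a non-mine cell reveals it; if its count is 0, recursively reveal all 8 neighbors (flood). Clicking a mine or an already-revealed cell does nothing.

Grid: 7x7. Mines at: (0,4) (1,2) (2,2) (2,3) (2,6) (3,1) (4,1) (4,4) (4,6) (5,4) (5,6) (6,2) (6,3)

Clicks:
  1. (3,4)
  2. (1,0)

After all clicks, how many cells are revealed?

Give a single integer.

Click 1 (3,4) count=2: revealed 1 new [(3,4)] -> total=1
Click 2 (1,0) count=0: revealed 6 new [(0,0) (0,1) (1,0) (1,1) (2,0) (2,1)] -> total=7

Answer: 7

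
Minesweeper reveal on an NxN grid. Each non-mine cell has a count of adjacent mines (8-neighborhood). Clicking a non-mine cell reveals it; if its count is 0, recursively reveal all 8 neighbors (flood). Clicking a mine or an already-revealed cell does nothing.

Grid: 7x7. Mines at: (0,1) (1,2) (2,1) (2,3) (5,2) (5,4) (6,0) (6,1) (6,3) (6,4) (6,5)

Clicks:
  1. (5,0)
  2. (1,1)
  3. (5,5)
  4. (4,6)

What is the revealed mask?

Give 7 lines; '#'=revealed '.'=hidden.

Click 1 (5,0) count=2: revealed 1 new [(5,0)] -> total=1
Click 2 (1,1) count=3: revealed 1 new [(1,1)] -> total=2
Click 3 (5,5) count=3: revealed 1 new [(5,5)] -> total=3
Click 4 (4,6) count=0: revealed 18 new [(0,3) (0,4) (0,5) (0,6) (1,3) (1,4) (1,5) (1,6) (2,4) (2,5) (2,6) (3,4) (3,5) (3,6) (4,4) (4,5) (4,6) (5,6)] -> total=21

Answer: ...####
.#.####
....###
....###
....###
#....##
.......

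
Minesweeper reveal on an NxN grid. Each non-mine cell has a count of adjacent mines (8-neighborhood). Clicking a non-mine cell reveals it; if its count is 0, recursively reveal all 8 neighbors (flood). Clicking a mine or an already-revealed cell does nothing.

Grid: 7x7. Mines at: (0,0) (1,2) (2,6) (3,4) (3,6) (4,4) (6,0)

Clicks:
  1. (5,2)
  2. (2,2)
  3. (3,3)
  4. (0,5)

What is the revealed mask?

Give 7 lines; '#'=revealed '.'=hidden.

Click 1 (5,2) count=0: revealed 29 new [(1,0) (1,1) (2,0) (2,1) (2,2) (2,3) (3,0) (3,1) (3,2) (3,3) (4,0) (4,1) (4,2) (4,3) (4,5) (4,6) (5,0) (5,1) (5,2) (5,3) (5,4) (5,5) (5,6) (6,1) (6,2) (6,3) (6,4) (6,5) (6,6)] -> total=29
Click 2 (2,2) count=1: revealed 0 new [(none)] -> total=29
Click 3 (3,3) count=2: revealed 0 new [(none)] -> total=29
Click 4 (0,5) count=0: revealed 10 new [(0,3) (0,4) (0,5) (0,6) (1,3) (1,4) (1,5) (1,6) (2,4) (2,5)] -> total=39

Answer: ...####
##.####
######.
####...
####.##
#######
.######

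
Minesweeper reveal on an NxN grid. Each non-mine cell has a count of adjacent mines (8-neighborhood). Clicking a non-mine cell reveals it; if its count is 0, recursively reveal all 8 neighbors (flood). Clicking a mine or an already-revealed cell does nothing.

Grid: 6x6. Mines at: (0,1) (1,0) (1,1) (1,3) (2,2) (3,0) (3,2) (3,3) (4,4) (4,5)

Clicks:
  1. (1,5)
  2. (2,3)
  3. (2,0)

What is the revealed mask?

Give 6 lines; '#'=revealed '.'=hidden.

Answer: ....##
....##
#..###
....##
......
......

Derivation:
Click 1 (1,5) count=0: revealed 8 new [(0,4) (0,5) (1,4) (1,5) (2,4) (2,5) (3,4) (3,5)] -> total=8
Click 2 (2,3) count=4: revealed 1 new [(2,3)] -> total=9
Click 3 (2,0) count=3: revealed 1 new [(2,0)] -> total=10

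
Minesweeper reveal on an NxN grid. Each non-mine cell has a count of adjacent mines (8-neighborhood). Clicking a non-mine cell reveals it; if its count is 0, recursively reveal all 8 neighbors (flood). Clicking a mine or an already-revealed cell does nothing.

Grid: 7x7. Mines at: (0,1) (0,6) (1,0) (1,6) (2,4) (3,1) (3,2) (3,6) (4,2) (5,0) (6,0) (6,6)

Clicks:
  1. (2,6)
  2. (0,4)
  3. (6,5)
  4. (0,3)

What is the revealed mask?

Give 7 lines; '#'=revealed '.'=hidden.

Click 1 (2,6) count=2: revealed 1 new [(2,6)] -> total=1
Click 2 (0,4) count=0: revealed 8 new [(0,2) (0,3) (0,4) (0,5) (1,2) (1,3) (1,4) (1,5)] -> total=9
Click 3 (6,5) count=1: revealed 1 new [(6,5)] -> total=10
Click 4 (0,3) count=0: revealed 0 new [(none)] -> total=10

Answer: ..####.
..####.
......#
.......
.......
.......
.....#.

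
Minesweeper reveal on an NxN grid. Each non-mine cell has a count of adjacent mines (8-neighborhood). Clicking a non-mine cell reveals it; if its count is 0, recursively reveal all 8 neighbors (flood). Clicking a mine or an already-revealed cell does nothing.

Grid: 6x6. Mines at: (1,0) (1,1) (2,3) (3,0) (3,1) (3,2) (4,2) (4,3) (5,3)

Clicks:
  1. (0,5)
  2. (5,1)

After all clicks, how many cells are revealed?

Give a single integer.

Click 1 (0,5) count=0: revealed 16 new [(0,2) (0,3) (0,4) (0,5) (1,2) (1,3) (1,4) (1,5) (2,4) (2,5) (3,4) (3,5) (4,4) (4,5) (5,4) (5,5)] -> total=16
Click 2 (5,1) count=1: revealed 1 new [(5,1)] -> total=17

Answer: 17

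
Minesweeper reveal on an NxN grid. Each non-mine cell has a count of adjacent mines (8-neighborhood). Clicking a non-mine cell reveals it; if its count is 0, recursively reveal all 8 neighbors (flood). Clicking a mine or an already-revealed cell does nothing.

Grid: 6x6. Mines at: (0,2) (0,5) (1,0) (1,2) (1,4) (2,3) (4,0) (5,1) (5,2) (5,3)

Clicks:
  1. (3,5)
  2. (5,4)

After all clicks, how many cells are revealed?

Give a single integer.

Answer: 8

Derivation:
Click 1 (3,5) count=0: revealed 8 new [(2,4) (2,5) (3,4) (3,5) (4,4) (4,5) (5,4) (5,5)] -> total=8
Click 2 (5,4) count=1: revealed 0 new [(none)] -> total=8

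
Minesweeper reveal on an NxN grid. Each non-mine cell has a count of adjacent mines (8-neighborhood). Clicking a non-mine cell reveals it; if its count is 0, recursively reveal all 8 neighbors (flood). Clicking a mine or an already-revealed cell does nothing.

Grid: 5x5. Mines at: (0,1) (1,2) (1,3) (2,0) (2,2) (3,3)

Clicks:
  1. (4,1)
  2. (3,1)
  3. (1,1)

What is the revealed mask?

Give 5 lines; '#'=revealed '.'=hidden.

Click 1 (4,1) count=0: revealed 6 new [(3,0) (3,1) (3,2) (4,0) (4,1) (4,2)] -> total=6
Click 2 (3,1) count=2: revealed 0 new [(none)] -> total=6
Click 3 (1,1) count=4: revealed 1 new [(1,1)] -> total=7

Answer: .....
.#...
.....
###..
###..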